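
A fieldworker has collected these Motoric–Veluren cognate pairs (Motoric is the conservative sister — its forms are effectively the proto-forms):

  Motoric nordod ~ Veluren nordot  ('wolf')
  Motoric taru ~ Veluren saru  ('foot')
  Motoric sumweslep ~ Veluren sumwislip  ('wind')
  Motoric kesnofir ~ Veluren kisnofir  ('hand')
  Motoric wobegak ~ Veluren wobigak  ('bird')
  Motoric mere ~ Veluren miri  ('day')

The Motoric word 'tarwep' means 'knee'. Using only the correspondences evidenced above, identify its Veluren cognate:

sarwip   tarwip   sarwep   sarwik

sarwip

taru ~ saru — Motoric t corresponds to Veluren s word-initially before a back vowel.
sumweslep ~ sumwislip — Motoric e corresponds to Veluren i after a consonant, before a labial obstruent.
Applying these to Motoric 'tarwep':
  tarwep → sarwep   (t→s word-initially before a back vowel)
  sarwep → sarwip   (e→i after a consonant, before a labial obstruent)
So the Veluren cognate is 'sarwip'.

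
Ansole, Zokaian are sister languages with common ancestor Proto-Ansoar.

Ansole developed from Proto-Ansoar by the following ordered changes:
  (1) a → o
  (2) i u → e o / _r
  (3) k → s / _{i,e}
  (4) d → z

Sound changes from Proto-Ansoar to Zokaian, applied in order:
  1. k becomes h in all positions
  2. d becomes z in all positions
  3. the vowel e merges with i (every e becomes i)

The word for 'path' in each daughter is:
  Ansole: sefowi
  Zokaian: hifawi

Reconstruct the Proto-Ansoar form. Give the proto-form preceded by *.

*kefawi

Position 4: Ansole has o, Zokaian has a. Zokaian preserves a here (none of its changes turn any other segment into a), so the proto-segment is *a.
Position 2: Ansole has e, Zokaian has i. Taking the neighbouring segments as reconstructed: Ansole e can only go back to *e; Zokaian i could go back to *e or *i — the one source consistent with every daughter is *e.
Position 1: Ansole has s, Zokaian has h. Taking the neighbouring segments as reconstructed: Ansole s could go back to *k or *s; Zokaian h could go back to *k or *h — the one source consistent with every daughter is *k.
The remaining positions agree across the daughters. Check the candidate against every language:
Ansole: start from *kefawi.
  rule 1 (vowel merger): kefawi → kefowi
  rule 2: no change — kefowi
  rule 3 (palatalisation): kefowi → sefowi
  rule 4: no change — sefowi
  ⇒ Ansole sefowi
Zokaian: *kefawi > hefawi > hifawi  (by unconditioned shift, vowel merger)
Only *kefawi yields all of Ansole sefowi, Zokaian hifawi.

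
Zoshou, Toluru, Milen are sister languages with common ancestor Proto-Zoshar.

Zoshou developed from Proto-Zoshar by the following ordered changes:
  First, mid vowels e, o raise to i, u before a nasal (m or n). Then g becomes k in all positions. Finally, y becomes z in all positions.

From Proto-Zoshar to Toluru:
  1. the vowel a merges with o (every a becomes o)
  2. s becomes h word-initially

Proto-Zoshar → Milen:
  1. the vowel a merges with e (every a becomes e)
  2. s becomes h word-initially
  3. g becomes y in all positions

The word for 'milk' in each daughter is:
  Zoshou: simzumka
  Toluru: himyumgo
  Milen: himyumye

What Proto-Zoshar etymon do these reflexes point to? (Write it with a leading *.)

Position 4: Zoshou has z, Toluru has y, Milen has y. Toluru preserves y here (none of its changes turn any other segment into y), so the proto-segment is *y.
Position 8: Zoshou has a, Toluru has o, Milen has e. Zoshou preserves a here (none of its changes turn any other segment into a), so the proto-segment is *a.
Position 7: Zoshou has k, Toluru has g, Milen has y. Toluru preserves g here (none of its changes turn any other segment into g), so the proto-segment is *g.
Verify the candidate proto-form against each daughter:
Zoshou: start from *simyumga.
  rule 1: no change — simyumga
  rule 2 (unconditioned shift): simyumga → simyumka
  rule 3 (unconditioned shift): simyumka → simzumka
  ⇒ Zoshou simzumka
Toluru: *simyumga > simyumgo > himyumgo  (by vowel merger, debuccalisation)
Milen: *simyumga
  simyumga → simyumge   [vowel merger]
  simyumge → himyumge   [debuccalisation]
  himyumge → himyumye   [unconditioned shift]
  giving Milen himyumye.
Only *simyumga yields all of Zoshou simzumka, Toluru himyumgo, Milen himyumye.

*simyumga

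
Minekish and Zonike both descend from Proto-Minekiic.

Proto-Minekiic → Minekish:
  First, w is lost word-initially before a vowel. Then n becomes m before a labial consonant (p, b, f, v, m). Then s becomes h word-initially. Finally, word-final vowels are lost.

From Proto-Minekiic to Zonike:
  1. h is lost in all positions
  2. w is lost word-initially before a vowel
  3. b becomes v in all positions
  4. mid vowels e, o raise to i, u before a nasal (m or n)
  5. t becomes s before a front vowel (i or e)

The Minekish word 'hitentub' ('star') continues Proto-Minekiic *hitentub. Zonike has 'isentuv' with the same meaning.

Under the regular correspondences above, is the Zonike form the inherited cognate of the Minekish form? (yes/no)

Derive the expected Zonike reflex of *hitentub:
Zonike: *hitentub > itentub > itentuv > itintuv > isintuv  (by h-loss, unconditioned shift, pre-nasal raising, palatalisation)
The regular Zonike reflex would be 'isintuv', but the attested form is 'isentuv'. The correspondence is irregular, so they are not cognates (the Zonike form has a different source).

no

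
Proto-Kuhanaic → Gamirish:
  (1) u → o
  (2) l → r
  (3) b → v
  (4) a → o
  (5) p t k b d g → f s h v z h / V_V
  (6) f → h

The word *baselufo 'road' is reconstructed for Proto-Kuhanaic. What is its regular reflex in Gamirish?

Gamirish: *baselufo > baselofo > baserofo > vaserofo > voserofo > voseroho  (by vowel merger, unconditioned shift, unconditioned shift, vowel merger, unconditioned shift)

voseroho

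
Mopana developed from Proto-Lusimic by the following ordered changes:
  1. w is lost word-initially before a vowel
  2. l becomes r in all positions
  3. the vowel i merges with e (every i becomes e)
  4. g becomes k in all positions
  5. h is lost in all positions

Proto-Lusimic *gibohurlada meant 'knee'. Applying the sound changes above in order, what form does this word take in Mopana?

kebourrada

Mopana: start from *gibohurlada.
  rule 1: no change — gibohurlada
  rule 2 (unconditioned shift): gibohurlada → gibohurrada
  rule 3 (vowel merger): gibohurrada → gebohurrada
  rule 4 (unconditioned shift): gebohurrada → kebohurrada
  rule 5 (h-loss): kebohurrada → kebourrada
  ⇒ Mopana kebourrada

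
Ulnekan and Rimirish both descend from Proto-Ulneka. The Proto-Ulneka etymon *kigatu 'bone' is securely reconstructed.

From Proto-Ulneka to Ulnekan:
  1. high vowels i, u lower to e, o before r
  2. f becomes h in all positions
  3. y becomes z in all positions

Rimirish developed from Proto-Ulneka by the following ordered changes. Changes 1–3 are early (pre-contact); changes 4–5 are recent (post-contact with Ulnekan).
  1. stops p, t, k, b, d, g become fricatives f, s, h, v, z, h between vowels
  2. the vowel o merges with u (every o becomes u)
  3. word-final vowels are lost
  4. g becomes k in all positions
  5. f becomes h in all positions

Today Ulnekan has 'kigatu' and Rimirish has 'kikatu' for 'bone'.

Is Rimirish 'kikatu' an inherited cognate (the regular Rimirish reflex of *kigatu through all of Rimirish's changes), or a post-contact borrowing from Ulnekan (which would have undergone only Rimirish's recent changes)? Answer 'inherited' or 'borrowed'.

borrowed

If inherited, *kigatu would pass through all of Rimirish's changes:
Rimirish: *kigatu > kihasu > kihas  (by intervocalic lenition, apocope)
If borrowed from Ulnekan 'kigatu' after the early changes, it would undergo only the recent ones:
  rule 4 (unconditioned shift): kigatu → kikatu
  rule 5 (unconditioned shift): no change (kikatu)
  ⇒ as a loan: kikatu
Rimirish 'kikatu' matches the loan outcome 'kikatu', not the inherited 'kihas' — it skipped the early Rimirish changes, so it was borrowed from Ulnekan.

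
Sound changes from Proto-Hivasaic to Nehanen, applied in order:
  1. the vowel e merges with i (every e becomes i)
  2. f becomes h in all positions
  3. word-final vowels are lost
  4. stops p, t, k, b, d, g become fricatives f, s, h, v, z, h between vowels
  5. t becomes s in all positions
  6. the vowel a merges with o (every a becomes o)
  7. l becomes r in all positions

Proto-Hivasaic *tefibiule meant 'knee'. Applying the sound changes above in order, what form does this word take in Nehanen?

sihiviur

Nehanen: start from *tefibiule.
  rule 1 (vowel merger): tefibiule → tifibiuli
  rule 2 (unconditioned shift): tifibiuli → tihibiuli
  rule 3 (apocope): tihibiuli → tihibiul
  rule 4 (intervocalic lenition): tihibiul → tihiviul
  rule 5 (unconditioned shift): tihiviul → sihiviul
  rule 6: no change — sihiviul
  rule 7 (unconditioned shift): sihiviul → sihiviur
  ⇒ Nehanen sihiviur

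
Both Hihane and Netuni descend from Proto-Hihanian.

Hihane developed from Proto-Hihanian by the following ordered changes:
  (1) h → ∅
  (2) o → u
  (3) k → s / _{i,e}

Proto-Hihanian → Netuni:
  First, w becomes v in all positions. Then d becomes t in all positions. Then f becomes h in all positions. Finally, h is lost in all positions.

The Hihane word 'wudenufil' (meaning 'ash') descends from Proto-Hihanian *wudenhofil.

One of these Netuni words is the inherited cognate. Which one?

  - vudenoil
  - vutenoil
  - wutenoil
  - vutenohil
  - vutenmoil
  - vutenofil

vutenoil

Netuni: *wudenhofil > vudenhofil > vutenhofil > vutenhohil > vutenoil  (by unconditioned shift, unconditioned shift, unconditioned shift, h-loss)
Only 'vutenoil' matches the regular Netuni development of *wudenhofil.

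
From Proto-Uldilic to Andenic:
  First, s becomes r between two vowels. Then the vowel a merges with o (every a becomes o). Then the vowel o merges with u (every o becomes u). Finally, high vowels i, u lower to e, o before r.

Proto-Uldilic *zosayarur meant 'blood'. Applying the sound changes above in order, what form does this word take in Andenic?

Andenic: *zosayarur > zorayarur > zoroyorur > zuruyurur > zoruyoror  (by rhotacism, vowel merger, vowel merger, pre-rhotic lowering)

zoruyoror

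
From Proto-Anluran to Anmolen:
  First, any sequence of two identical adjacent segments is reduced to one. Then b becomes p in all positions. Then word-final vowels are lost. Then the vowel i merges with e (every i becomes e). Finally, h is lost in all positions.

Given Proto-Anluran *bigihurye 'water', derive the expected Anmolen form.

Anmolen: *bigihurye > pigihurye > pigihury > pegehury > pegeury  (by unconditioned shift, apocope, vowel merger, h-loss)

pegeury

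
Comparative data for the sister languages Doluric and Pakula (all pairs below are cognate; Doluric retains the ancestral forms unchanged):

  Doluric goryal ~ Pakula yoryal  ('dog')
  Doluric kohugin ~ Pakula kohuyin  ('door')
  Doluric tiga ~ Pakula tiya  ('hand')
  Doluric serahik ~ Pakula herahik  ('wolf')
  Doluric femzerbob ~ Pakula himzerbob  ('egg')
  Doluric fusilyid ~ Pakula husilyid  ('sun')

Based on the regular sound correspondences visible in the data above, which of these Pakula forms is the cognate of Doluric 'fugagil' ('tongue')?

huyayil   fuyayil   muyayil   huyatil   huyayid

fusilyid ~ husilyid — Doluric f corresponds to Pakula h word-initially before a back vowel.
tiga ~ tiya — Doluric g corresponds to Pakula y between vowels (before a back vowel).
kohugin ~ kohuyin — Doluric g corresponds to Pakula y between vowels (before a front vowel).
Applying these to Doluric 'fugagil':
  fugagil → hugagil   (f→h word-initially before a back vowel)
  hugagil → huyagil   (g→y between vowels (before a back vowel))
  huyagil → huyayil   (g→y between vowels (before a front vowel))
So the Pakula cognate is 'huyayil'.

huyayil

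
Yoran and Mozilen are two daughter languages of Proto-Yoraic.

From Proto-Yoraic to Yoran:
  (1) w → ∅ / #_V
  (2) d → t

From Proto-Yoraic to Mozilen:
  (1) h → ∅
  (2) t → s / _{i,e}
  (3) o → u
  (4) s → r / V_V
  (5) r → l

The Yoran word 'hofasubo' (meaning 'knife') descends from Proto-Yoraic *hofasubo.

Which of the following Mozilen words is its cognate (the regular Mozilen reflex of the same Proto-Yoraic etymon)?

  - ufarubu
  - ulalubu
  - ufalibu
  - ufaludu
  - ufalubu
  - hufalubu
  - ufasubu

ufalubu

Mozilen: *hofasubo > ofasubo > ufasubu > ufarubu > ufalubu  (by h-loss, vowel merger, rhotacism, unconditioned shift)
The other candidates each miss or misapply at least one Mozilen change.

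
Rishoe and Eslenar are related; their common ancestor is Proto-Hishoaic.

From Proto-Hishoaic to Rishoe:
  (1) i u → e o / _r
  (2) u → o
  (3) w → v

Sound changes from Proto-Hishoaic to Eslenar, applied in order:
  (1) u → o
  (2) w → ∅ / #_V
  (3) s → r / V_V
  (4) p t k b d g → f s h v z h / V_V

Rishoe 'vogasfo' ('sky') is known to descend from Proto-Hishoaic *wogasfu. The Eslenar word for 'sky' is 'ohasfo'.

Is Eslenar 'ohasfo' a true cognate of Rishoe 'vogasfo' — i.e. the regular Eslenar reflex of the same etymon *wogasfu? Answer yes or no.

Derive the expected Eslenar reflex of *wogasfu:
Eslenar: *wogasfu
  wogasfu → wogasfo   [vowel merger]
  wogasfo → ogasfo   [glide loss]
  ogasfo (rule 3 does not apply)
  ogasfo → ohasfo   [intervocalic lenition]
  giving Eslenar ohasfo.
Eslenar 'ohasfo' matches the regular reflex exactly, so the pair is cognate.

yes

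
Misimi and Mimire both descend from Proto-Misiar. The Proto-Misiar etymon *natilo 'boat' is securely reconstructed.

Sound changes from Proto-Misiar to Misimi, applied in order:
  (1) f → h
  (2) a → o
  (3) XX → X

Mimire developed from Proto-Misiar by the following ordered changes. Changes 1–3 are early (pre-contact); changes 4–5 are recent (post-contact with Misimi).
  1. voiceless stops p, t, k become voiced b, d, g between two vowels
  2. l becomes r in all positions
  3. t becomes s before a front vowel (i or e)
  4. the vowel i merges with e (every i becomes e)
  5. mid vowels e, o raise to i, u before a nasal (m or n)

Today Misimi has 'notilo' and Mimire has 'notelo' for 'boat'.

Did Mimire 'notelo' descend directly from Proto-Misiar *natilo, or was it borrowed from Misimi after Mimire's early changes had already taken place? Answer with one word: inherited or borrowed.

borrowed

If inherited, *natilo would pass through all of Mimire's changes:
Mimire: *natilo
  natilo → nadilo   [intervocalic voicing]
  nadilo → nadiro   [unconditioned shift]
  nadiro (rule 3 does not apply)
  nadiro → nadero   [vowel merger]
  nadero (rule 5 does not apply)
  giving Mimire nadero.
If borrowed from Misimi 'notilo' after the early changes, it would undergo only the recent ones:
  rule 4 (vowel merger): notilo → notelo
  rule 5 (pre-nasal raising): no change (notelo)
  ⇒ as a loan: notelo
Mimire 'notelo' matches the loan outcome 'notelo', not the inherited 'nadero' — it skipped the early Mimire changes, so it was borrowed from Misimi.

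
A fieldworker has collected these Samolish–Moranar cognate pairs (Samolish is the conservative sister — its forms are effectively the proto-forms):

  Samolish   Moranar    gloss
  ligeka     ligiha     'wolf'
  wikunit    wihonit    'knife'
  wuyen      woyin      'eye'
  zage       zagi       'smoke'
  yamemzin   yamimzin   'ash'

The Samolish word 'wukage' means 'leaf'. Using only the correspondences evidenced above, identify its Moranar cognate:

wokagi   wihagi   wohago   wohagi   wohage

wohagi

wuyen ~ woyin — Samolish u corresponds to Moranar o after a consonant, before a consonant other than r, m, n, p, b, f, v.
ligeka ~ ligiha — Samolish k corresponds to Moranar h between vowels (before a back vowel).
zage ~ zagi — Samolish e corresponds to Moranar i word-finally.
Applying these to Samolish 'wukage':
  wukage → wokage   (u→o after a consonant, before a consonant other than r, m, n, p, b, f, v)
  wokage → wohage   (k→h between vowels (before a back vowel))
  wohage → wohagi   (e→i word-finally)
So the Moranar cognate is 'wohagi'.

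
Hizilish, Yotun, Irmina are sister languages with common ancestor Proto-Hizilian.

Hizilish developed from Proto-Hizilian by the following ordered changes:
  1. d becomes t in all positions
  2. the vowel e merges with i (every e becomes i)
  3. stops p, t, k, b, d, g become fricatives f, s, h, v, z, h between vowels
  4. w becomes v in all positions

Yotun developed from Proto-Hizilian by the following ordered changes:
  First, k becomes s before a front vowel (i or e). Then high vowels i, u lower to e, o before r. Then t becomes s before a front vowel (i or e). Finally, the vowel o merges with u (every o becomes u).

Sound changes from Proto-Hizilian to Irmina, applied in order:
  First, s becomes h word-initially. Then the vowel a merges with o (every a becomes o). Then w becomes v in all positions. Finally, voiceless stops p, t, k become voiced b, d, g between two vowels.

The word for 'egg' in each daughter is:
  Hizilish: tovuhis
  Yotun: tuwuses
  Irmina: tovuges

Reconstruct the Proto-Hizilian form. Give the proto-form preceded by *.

*towukes

Position 6: Hizilish has i, Yotun has e, Irmina has e. Irmina preserves e here (none of its changes turn any other segment into e), so the proto-segment is *e.
Position 5: Hizilish has h, Yotun has s, Irmina has g. Taking the neighbouring segments as reconstructed: Hizilish h could go back to *k or *g or *h; Yotun s could go back to *t or *k or *s; Irmina g could go back to *k or *g — the one source consistent with every daughter is *k.
Position 2: Hizilish has o, Yotun has u, Irmina has o. Hizilish preserves o here (none of its changes turn any other segment into o), so the proto-segment is *o.
This points to *towukes. Verify forward in each daughter:
Hizilish: *towukes > towukis > towuhis > tovuhis  (by vowel merger, intervocalic lenition, unconditioned shift)
Yotun: *towukes
  towukes → towuses   [palatalisation]
  towuses (rule 2 does not apply)
  towuses (rule 3 does not apply)
  towuses → tuwuses   [vowel merger]
  giving Yotun tuwuses.
Irmina: start from *towukes.
  rule 1: no change — towukes
  rule 2: no change — towukes
  rule 3 (unconditioned shift): towukes → tovukes
  rule 4 (intervocalic voicing): tovukes → tovuges
  ⇒ Irmina tovuges
*towukes is the unique common source.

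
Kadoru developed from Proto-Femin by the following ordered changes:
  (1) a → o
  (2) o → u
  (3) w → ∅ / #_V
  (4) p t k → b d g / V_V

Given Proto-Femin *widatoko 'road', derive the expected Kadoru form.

Kadoru: start from *widatoko.
  rule 1 (vowel merger): widatoko → widotoko
  rule 2 (vowel merger): widotoko → widutuku
  rule 3 (glide loss): widutuku → idutuku
  rule 4 (intervocalic voicing): idutuku → idudugu
  ⇒ Kadoru idudugu

idudugu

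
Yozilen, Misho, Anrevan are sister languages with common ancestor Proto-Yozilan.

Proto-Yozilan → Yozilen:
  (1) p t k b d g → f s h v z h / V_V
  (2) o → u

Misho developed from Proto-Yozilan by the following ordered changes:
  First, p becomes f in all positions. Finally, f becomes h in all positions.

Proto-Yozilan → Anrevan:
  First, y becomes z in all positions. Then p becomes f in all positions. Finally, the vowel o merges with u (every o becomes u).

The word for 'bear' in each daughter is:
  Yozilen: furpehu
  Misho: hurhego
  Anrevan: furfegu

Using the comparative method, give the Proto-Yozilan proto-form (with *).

*furpego

Position 6: Yozilen has h, Misho has g, Anrevan has g. Misho preserves g here (none of its changes turn any other segment into g), so the proto-segment is *g.
Position 1: Yozilen has f, Misho has h, Anrevan has f. Taking the neighbouring segments as reconstructed: Yozilen f can only go back to *f; Misho h could go back to *p or *f or *h; Anrevan f could go back to *p or *f — the one source consistent with every daughter is *f.
Continuing position by position gives *furpego; check it forward:
Yozilen: start from *furpego.
  rule 1 (intervocalic lenition): furpego → furpeho
  rule 2 (vowel merger): furpeho → furpehu
  ⇒ Yozilen furpehu
Misho: start from *furpego.
  rule 1 (unconditioned shift): furpego → furfego
  rule 2 (unconditioned shift): furfego → hurhego
  ⇒ Misho hurhego
Anrevan: start from *furpego.
  rule 1: no change — furpego
  rule 2 (unconditioned shift): furpego → furfego
  rule 3 (vowel merger): furfego → furfegu
  ⇒ Anrevan furfegu
*furpego is the unique common source.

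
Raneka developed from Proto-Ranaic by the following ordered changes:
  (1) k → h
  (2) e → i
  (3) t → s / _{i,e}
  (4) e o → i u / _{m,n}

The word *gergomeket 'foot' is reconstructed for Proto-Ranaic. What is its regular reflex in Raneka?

girgumihit

Raneka: *gergomeket > gergomehet > girgomihit > girgumihit  (by unconditioned shift, vowel merger, pre-nasal raising)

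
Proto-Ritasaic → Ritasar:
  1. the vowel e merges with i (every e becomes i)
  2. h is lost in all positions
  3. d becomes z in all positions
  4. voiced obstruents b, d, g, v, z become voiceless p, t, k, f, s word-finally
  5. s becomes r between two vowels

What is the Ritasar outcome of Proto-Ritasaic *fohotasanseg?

footaransik

Ritasar: *fohotasanseg
  fohotasanseg → fohotasansig   [vowel merger]
  fohotasansig → footasansig   [h-loss]
  footasansig (rule 3 does not apply)
  footasansig → footasansik   [final devoicing]
  footasansik → footaransik   [rhotacism]
  giving Ritasar footaransik.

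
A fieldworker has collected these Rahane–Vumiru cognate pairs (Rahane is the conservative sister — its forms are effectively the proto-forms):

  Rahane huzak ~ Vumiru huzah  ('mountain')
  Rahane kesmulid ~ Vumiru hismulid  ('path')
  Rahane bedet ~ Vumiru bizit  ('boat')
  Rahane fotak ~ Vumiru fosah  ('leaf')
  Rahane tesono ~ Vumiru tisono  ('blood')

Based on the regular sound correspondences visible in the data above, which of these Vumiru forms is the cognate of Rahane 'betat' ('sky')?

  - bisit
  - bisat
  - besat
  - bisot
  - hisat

kesmulid ~ hismulid, bedet ~ bizit — Rahane e corresponds to Vumiru i after a consonant, before a consonant other than r, m, n, p, b, f, v.
fotak ~ fosah — Rahane t corresponds to Vumiru s between vowels (before a back vowel).
Applying these to Rahane 'betat':
  betat → bitat   (e→i after a consonant, before a consonant other than r, m, n, p, b, f, v)
  bitat → bisat   (t→s between vowels (before a back vowel))
So the Vumiru cognate is 'bisat'.

bisat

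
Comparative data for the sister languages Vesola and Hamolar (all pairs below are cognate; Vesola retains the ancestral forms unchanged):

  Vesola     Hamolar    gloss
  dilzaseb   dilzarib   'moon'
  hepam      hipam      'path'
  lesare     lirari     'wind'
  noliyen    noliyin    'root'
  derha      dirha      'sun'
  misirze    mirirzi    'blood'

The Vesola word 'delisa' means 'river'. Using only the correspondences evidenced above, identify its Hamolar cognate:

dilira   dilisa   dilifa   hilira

dilira

lesare ~ lirari — Vesola e corresponds to Hamolar i after a consonant, before a consonant other than r, m, n, p, b, f, v.
lesare ~ lirari — Vesola s corresponds to Hamolar r between vowels (before a back vowel).
Applying these to Vesola 'delisa':
  delisa → dilisa   (e→i after a consonant, before a consonant other than r, m, n, p, b, f, v)
  dilisa → dilira   (s→r between vowels (before a back vowel))
So the Hamolar cognate is 'dilira'.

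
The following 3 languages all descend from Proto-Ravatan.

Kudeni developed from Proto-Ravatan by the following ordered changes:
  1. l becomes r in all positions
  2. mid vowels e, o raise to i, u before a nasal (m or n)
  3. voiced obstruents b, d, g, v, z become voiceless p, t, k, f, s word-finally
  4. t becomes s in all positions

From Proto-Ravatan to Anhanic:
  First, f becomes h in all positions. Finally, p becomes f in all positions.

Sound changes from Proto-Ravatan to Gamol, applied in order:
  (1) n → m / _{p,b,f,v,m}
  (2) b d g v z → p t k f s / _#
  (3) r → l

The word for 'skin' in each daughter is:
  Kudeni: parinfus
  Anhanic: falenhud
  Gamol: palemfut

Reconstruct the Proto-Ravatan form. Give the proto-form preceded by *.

*palenfud

Position 5: Kudeni has n, Anhanic has n, Gamol has m. Kudeni preserves n here (none of its changes turn any other segment into n), so the proto-segment is *n.
Position 6: Kudeni has f, Anhanic has h, Gamol has f. Taking the neighbouring segments as reconstructed: Kudeni f can only go back to *f; Anhanic h could go back to *f or *h; Gamol f can only go back to *f — the one source consistent with every daughter is *f.
This points to *palenfud. Verify forward in each daughter:
Kudeni: *palenfud
  palenfud → parenfud   [unconditioned shift]
  parenfud → parinfud   [pre-nasal raising]
  parinfud → parinfut   [final devoicing]
  parinfut → parinfus   [unconditioned shift]
  giving Kudeni parinfus.
Anhanic: *palenfud
  palenfud → palenhud   [unconditioned shift]
  palenhud → falenhud   [unconditioned shift]
  giving Anhanic falenhud.
Gamol: *palenfud
  palenfud → palemfud   [nasal place assimilation]
  palemfud → palemfut   [final devoicing]
  palemfut (rule 3 does not apply)
  giving Gamol palemfut.
*palenfud is the unique common source.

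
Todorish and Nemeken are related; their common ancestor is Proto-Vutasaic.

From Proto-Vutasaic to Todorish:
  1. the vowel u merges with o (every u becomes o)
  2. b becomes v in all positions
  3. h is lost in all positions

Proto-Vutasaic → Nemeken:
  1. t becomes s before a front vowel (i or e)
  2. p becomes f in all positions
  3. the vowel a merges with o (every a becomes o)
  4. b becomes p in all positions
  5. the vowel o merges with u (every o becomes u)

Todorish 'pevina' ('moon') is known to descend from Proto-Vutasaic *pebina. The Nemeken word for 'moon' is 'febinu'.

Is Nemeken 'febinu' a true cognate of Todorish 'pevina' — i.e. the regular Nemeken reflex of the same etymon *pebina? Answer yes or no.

Derive the expected Nemeken reflex of *pebina:
Nemeken: start from *pebina.
  rule 1: no change — pebina
  rule 2 (unconditioned shift): pebina → febina
  rule 3 (vowel merger): febina → febino
  rule 4 (unconditioned shift): febino → fepino
  rule 5 (vowel merger): fepino → fepinu
  ⇒ Nemeken fepinu
The regular Nemeken reflex would be 'fepinu', but the attested form is 'febinu'. The correspondence is irregular, so they are not cognates (the Nemeken form has a different source).

no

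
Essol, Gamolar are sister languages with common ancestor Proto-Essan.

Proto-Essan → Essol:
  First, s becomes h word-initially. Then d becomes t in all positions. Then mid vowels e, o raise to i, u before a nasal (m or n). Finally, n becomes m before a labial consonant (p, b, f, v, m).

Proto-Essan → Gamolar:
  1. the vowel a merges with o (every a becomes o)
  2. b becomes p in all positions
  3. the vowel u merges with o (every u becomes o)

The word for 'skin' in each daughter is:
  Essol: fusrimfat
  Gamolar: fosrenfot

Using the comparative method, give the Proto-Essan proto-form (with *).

*fusrenfat

Position 6: Essol has m, Gamolar has n. Gamolar preserves n here (none of its changes turn any other segment into n), so the proto-segment is *n.
Position 2: Essol has u, Gamolar has o. Taking the neighbouring segments as reconstructed: Essol u can only go back to *u; Gamolar o could go back to *a or *o or *u — the one source consistent with every daughter is *u.
Verify the candidate proto-form against each daughter:
Essol: *fusrenfat
  fusrenfat (rule 1 does not apply)
  fusrenfat (rule 2 does not apply)
  fusrenfat → fusrinfat   [pre-nasal raising]
  fusrinfat → fusrimfat   [nasal place assimilation]
  giving Essol fusrimfat.
Gamolar: start from *fusrenfat.
  rule 1 (vowel merger): fusrenfat → fusrenfot
  rule 2: no change — fusrenfot
  rule 3 (vowel merger): fusrenfot → fosrenfot
  ⇒ Gamolar fosrenfot
No other proto-form is consistent with every reflex, so the reconstruction is *fusrenfat.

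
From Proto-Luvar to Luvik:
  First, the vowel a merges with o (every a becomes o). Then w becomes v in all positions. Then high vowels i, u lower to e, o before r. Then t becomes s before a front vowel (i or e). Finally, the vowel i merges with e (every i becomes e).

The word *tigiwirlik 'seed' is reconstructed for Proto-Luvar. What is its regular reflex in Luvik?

Luvik: start from *tigiwirlik.
  rule 1: no change — tigiwirlik
  rule 2 (unconditioned shift): tigiwirlik → tigivirlik
  rule 3 (pre-rhotic lowering): tigivirlik → tigiverlik
  rule 4 (palatalisation): tigiverlik → sigiverlik
  rule 5 (vowel merger): sigiverlik → segeverlek
  ⇒ Luvik segeverlek

segeverlek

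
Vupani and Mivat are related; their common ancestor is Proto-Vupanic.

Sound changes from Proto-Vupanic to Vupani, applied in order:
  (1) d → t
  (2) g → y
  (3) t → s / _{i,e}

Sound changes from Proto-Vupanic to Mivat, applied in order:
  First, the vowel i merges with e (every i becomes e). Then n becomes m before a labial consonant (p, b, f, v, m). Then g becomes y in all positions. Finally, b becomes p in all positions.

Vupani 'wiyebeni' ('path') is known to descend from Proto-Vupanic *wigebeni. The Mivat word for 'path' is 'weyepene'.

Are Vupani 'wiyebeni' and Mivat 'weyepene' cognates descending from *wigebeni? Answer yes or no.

yes

Derive the expected Mivat reflex of *wigebeni:
Mivat: *wigebeni > wegebene > weyebene > weyepene  (by vowel merger, unconditioned shift, unconditioned shift)
Mivat 'weyepene' matches the regular reflex exactly, so the pair is cognate.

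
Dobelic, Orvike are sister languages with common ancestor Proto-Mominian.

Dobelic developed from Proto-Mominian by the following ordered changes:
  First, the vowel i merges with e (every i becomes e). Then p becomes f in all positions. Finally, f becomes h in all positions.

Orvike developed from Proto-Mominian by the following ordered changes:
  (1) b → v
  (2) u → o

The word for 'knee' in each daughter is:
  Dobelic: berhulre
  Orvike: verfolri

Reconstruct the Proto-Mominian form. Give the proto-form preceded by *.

*berfulri

Position 8: Dobelic has e, Orvike has i. Orvike preserves i here (none of its changes turn any other segment into i), so the proto-segment is *i.
Position 5: Dobelic has u, Orvike has o. Dobelic preserves u here (none of its changes turn any other segment into u), so the proto-segment is *u.
This points to *berfulri. Verify forward in each daughter:
Dobelic: *berfulri
  berfulri → berfulre   [vowel merger]
  berfulre (rule 2 does not apply)
  berfulre → berhulre   [unconditioned shift]
  giving Dobelic berhulre.
Orvike: *berfulri > verfulri > verfolri  (by unconditioned shift, vowel merger)
Only *berfulri yields all of Dobelic berhulre, Orvike verfolri.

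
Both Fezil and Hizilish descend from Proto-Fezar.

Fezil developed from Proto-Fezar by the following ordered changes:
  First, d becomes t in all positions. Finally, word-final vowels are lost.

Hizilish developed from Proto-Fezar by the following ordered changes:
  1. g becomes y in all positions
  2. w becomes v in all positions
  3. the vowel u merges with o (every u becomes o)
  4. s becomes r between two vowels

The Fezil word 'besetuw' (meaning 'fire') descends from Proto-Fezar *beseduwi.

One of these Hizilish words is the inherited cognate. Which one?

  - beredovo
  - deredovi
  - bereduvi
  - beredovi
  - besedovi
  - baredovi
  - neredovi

beredovi

Hizilish: *beseduwi > beseduvi > besedovi > beredovi  (by unconditioned shift, vowel merger, rhotacism)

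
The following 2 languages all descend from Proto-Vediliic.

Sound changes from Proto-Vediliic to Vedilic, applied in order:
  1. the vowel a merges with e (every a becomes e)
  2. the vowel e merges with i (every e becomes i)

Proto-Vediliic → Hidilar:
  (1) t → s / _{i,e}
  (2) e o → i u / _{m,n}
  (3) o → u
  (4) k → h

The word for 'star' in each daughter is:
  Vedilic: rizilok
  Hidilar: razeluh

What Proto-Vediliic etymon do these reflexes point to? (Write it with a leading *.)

Position 4: Vedilic has i, Hidilar has e. Hidilar preserves e here (none of its changes turn any other segment into e), so the proto-segment is *e.
Position 2: Vedilic has i, Hidilar has a. Hidilar preserves a here (none of its changes turn any other segment into a), so the proto-segment is *a.
Position 6: Vedilic has o, Hidilar has u. Vedilic preserves o here (none of its changes turn any other segment into o), so the proto-segment is *o.
Continuing position by position gives *razelok; check it forward:
Vedilic: *razelok > rezelok > rizilok  (by vowel merger, vowel merger)
Hidilar: *razelok > razeluk > razeluh  (by vowel merger, unconditioned shift)
*razelok is the unique common source.

*razelok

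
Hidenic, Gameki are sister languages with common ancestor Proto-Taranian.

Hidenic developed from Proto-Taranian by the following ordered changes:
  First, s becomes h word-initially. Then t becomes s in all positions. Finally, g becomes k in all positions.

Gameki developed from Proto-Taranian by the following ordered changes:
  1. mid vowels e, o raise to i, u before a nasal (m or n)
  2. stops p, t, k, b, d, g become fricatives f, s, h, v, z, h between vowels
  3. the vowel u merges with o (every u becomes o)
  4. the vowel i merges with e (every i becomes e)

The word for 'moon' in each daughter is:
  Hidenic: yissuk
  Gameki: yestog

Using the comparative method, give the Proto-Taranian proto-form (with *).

Position 5: Hidenic has u, Gameki has o. Hidenic preserves u here (none of its changes turn any other segment into u), so the proto-segment is *u.
Position 2: Hidenic has i, Gameki has e. Hidenic preserves i here (none of its changes turn any other segment into i), so the proto-segment is *i.
Position 6: Hidenic has k, Gameki has g. Gameki preserves g here (none of its changes turn any other segment into g), so the proto-segment is *g.
Continuing position by position gives *yistug; check it forward:
Hidenic: *yistug
  yistug (rule 1 does not apply)
  yistug → yissug   [unconditioned shift]
  yissug → yissuk   [unconditioned shift]
  giving Hidenic yissuk.
Gameki: *yistug > yistog > yestog  (by vowel merger, vowel merger)
Only *yistug yields all of Hidenic yissuk, Gameki yestog.

*yistug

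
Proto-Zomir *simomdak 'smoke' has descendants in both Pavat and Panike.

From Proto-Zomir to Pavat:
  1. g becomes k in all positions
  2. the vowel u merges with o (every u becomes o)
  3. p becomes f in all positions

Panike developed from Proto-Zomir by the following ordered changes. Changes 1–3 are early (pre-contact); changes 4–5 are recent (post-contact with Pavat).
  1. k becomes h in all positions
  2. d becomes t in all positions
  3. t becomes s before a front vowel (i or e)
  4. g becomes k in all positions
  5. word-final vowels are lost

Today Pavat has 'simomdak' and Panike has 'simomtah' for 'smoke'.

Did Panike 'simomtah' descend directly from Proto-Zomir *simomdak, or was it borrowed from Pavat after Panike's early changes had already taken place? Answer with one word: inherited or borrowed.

inherited

If inherited, *simomdak would pass through all of Panike's changes:
Panike: *simomdak > simomdah > simomtah  (by unconditioned shift, unconditioned shift)
If borrowed from Pavat 'simomdak' after the early changes, it would undergo only the recent ones:
  rule 4 (unconditioned shift): no change (simomdak)
  rule 5 (apocope): no change (simomdak)
  ⇒ as a loan: simomdak
Panike 'simomtah' matches the inherited outcome exactly, so it is an inherited cognate, not a loan.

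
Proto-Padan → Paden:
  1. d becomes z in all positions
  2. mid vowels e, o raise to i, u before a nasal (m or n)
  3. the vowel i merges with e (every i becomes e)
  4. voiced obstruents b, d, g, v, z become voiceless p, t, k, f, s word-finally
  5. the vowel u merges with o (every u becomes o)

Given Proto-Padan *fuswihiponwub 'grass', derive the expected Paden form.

fosweheponwop

Paden: start from *fuswihiponwub.
  rule 1: no change — fuswihiponwub
  rule 2 (pre-nasal raising): fuswihiponwub → fuswihipunwub
  rule 3 (vowel merger): fuswihipunwub → fuswehepunwub
  rule 4 (final devoicing): fuswehepunwub → fuswehepunwup
  rule 5 (vowel merger): fuswehepunwup → fosweheponwop
  ⇒ Paden fosweheponwop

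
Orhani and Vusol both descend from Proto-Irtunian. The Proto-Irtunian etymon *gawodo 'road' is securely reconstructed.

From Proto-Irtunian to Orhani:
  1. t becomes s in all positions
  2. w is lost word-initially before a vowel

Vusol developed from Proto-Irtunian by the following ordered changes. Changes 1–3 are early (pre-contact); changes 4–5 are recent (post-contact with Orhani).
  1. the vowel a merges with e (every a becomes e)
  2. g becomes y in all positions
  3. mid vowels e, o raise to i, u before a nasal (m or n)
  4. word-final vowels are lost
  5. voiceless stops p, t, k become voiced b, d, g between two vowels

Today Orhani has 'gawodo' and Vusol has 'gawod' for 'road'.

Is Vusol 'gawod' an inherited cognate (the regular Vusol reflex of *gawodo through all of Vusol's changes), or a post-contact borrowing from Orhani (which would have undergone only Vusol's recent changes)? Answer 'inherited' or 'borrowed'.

borrowed

If inherited, *gawodo would pass through all of Vusol's changes:
Vusol: *gawodo
  gawodo → gewodo   [vowel merger]
  gewodo → yewodo   [unconditioned shift]
  yewodo (rule 3 does not apply)
  yewodo → yewod   [apocope]
  yewod (rule 5 does not apply)
  giving Vusol yewod.
If borrowed from Orhani 'gawodo' after the early changes, it would undergo only the recent ones:
  rule 4 (apocope): gawodo → gawod
  rule 5 (intervocalic voicing): no change (gawod)
  ⇒ as a loan: gawod
Vusol 'gawod' matches the loan outcome 'gawod', not the inherited 'yewod' — it skipped the early Vusol changes, so it was borrowed from Orhani.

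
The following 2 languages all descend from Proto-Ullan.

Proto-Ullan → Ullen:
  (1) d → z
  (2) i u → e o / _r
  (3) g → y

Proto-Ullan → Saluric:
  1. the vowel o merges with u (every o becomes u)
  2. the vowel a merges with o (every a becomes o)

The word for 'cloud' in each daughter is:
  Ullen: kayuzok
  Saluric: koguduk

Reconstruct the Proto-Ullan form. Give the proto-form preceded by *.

*kagudok

Position 2: Ullen has a, Saluric has o. Ullen preserves a here (none of its changes turn any other segment into a), so the proto-segment is *a.
Position 6: Ullen has o, Saluric has u. Taking the neighbouring segments as reconstructed: Ullen o can only go back to *o; Saluric u could go back to *o or *u — the one source consistent with every daughter is *o.
Position 3: Ullen has y, Saluric has g. Saluric preserves g here (none of its changes turn any other segment into g), so the proto-segment is *g.
Verify the candidate proto-form against each daughter:
Ullen: start from *kagudok.
  rule 1 (unconditioned shift): kagudok → kaguzok
  rule 2: no change — kaguzok
  rule 3 (unconditioned shift): kaguzok → kayuzok
  ⇒ Ullen kayuzok
Saluric: *kagudok > kaguduk > koguduk  (by vowel merger, vowel merger)
Only *kagudok yields all of Ullen kayuzok, Saluric koguduk.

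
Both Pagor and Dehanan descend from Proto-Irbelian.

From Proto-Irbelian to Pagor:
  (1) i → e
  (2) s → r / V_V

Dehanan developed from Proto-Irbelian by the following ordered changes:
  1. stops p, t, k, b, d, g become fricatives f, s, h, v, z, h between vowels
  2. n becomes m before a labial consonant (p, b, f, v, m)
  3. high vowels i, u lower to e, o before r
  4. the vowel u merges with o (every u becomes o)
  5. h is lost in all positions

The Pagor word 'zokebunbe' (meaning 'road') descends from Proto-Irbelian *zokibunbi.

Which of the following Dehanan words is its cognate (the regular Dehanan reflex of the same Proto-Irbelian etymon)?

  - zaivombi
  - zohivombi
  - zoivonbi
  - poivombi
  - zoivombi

zoivombi

Dehanan: *zokibunbi
  zokibunbi → zohivunbi   [intervocalic lenition]
  zohivunbi → zohivumbi   [nasal place assimilation]
  zohivumbi (rule 3 does not apply)
  zohivumbi → zohivombi   [vowel merger]
  zohivombi → zoivombi   [h-loss]
  giving Dehanan zoivombi.
The other candidates each miss or misapply at least one Dehanan change.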